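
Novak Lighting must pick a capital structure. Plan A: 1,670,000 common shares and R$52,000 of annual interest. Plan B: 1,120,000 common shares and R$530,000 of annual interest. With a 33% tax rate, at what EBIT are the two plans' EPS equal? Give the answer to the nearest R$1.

At indifference, (EBIT − 52,000)(1 − t)/1,670,000 = (EBIT − 530,000)(1 − t)/1,120,000.
Cancelling (1 − t) and cross-multiplying: 1,120,000·(EBIT − 52,000) = 1,670,000·(EBIT − 530,000).
Solving, EBIT = (530,000·1,670,000 − 52,000·1,120,000) / (1,670,000 − 1,120,000) = 826,860,000,000 / 550,000 = 1,503,381.82.

R$1,503,382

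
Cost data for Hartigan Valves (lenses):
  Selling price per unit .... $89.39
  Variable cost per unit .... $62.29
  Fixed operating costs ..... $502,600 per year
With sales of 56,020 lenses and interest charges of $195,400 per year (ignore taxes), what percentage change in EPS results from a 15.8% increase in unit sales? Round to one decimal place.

Total contribution margin = 56,020 × $27.10 = $1,518,142.00.
Operating income = contribution − fixed costs = $1,518,142.00 − $502,600 = $1,015,542.00.
After interest of $195,400.00, pre-tax earnings = $820,142.00.
DCL = total CM / (EBIT − I) = $1,518,142.00 / $820,142.00 = 1.8511.
%ΔEPS = DCL × %ΔSales = 1.8511 × +15.8% = +29.2%.

+29.2%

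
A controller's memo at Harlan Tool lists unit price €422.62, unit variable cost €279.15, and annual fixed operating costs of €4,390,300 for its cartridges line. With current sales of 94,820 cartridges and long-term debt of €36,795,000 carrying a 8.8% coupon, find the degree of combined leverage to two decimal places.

Total contribution margin = 94,820 × €143.47 = €13,603,825.40.
Operating income = contribution − fixed costs = €13,603,825.40 − €4,390,300 = €9,213,525.40. Interest = €3,237,960.00.
DOL = €13,603,825.40 ÷ €9,213,525.40 = 1.4765; DFL = €9,213,525.40 ÷ €5,975,565.40 = 1.5419.
DCL = DOL × DFL = 1.4765 × 1.5419 = 2.2766.

2.28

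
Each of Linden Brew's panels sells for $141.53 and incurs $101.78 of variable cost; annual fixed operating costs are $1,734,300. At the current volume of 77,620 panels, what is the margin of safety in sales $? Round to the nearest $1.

Each unit contributes $141.53 − $101.78 = $39.75. Break-even units = $1,734,300 ÷ $39.75 = 43,630.19; break-even revenue = 43,630.19 × $141.53 = $6,174,980.60.
Current sales = 77,620 × $141.53 = $10,985,558.60.
Margin of safety = $10,985,558.60 − $6,174,980.60 = $4,810,578.

$4,810,578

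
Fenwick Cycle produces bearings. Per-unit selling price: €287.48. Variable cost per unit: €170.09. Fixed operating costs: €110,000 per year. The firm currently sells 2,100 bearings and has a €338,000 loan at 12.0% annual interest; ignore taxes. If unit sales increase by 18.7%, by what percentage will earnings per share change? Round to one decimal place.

At 2,100 units, contribution = 2,100 × €117.39 = €246,519.00.
Subtracting fixed costs: EBIT = €246,519.00 − €110,000 = €136,519.00.
After interest of €40,560.00, pre-tax earnings = €95,959.00.
Degree of combined leverage = contribution ÷ (EBIT − I) = €246,519.00 ÷ €95,959.00 = 2.5690.
EPS therefore changes by 2.5690 × (+18.7%) = +48.0%.

+48.0%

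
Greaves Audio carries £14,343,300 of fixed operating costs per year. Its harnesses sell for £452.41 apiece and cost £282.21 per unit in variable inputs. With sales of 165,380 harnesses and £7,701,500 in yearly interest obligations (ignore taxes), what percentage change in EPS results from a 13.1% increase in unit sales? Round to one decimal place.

Contribution at this volume is 165,380 × £170.20 = £28,147,676.00.
EBIT = £28,147,676.00 − £14,343,300 = £13,804,376.00.
After interest of £7,701,500.00, pre-tax earnings = £6,102,876.00.
DCL = total CM / (EBIT − I) = £28,147,676.00 / £6,102,876.00 = 4.6122.
EPS therefore changes by 4.6122 × (+13.1%) = +60.4%.

+60.4%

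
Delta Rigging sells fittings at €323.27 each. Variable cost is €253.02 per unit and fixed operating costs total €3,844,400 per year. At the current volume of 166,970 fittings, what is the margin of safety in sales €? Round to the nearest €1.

Unit CM = price − variable cost = €323.27 − €253.02 = €70.25. Break-even units = €3,844,400 ÷ €70.25 = 54,724.56; break-even revenue = 54,724.56 × €323.27 = €17,690,806.95.
Actual sales revenue = 166,970 × €323.27 = €53,976,391.90.
Margin of safety = €53,976,391.90 − €17,690,806.95 = €36,285,585.

€36,285,585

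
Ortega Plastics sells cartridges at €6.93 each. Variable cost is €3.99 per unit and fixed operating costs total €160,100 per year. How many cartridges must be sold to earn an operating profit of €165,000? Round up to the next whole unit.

110,579 cartridges

Contribution margin per unit = €6.93 − €3.99 = €2.94.
Required volume = (fixed costs + target profit) ÷ CM = (€160,100 + €165,000) ÷ €2.94 = 110,578.23, so 110,579 cartridges.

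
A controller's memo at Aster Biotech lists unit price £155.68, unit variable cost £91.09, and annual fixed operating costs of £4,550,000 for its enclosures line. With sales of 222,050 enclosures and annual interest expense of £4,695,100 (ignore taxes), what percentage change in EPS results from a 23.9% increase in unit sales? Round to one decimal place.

+67.2%

Total contribution margin = 222,050 × £64.59 = £14,342,209.50.
Operating income = contribution − fixed costs = £14,342,209.50 − £4,550,000 = £9,792,209.50.
Interest = £4,695,100.00, so EBIT − I = £5,097,109.50.
DCL = total CM / (EBIT − I) = £14,342,209.50 / £5,097,109.50 = 2.8138.
EPS therefore changes by 2.8138 × (+23.9%) = +67.2%.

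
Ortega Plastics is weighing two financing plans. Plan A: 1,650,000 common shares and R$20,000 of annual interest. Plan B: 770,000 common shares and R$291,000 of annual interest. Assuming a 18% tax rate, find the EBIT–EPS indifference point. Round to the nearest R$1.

At indifference, (EBIT − 20,000)(1 − t)/1,650,000 = (EBIT − 291,000)(1 − t)/770,000.
Cancelling (1 − t) and cross-multiplying: 770,000·(EBIT − 20,000) = 1,650,000·(EBIT − 291,000).
Solving, EBIT = (291,000·1,650,000 − 20,000·770,000) / (1,650,000 − 770,000) = 464,750,000,000 / 880,000 = 528,125.00.

R$528,125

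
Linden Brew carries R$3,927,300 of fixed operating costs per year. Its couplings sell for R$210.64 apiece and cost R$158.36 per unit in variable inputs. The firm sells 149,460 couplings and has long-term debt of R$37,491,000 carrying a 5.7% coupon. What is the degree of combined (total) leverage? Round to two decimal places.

4.47

Total contribution margin = 149,460 × R$52.28 = R$7,813,768.80.
Operating income = contribution − fixed costs = R$7,813,768.80 − R$3,927,300 = R$3,886,468.80. Interest = R$2,136,987.00.
DOL = R$7,813,768.80 ÷ R$3,886,468.80 = 2.0105; DFL = R$3,886,468.80 ÷ R$1,749,481.80 = 2.2215.
Combined leverage = 2.0105 × 2.2215 = 4.4663.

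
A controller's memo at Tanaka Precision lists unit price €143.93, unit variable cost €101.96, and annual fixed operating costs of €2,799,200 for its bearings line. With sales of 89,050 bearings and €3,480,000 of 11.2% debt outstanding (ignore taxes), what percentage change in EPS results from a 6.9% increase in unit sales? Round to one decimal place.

Contribution at this volume is 89,050 × €41.97 = €3,737,428.50.
EBIT = €3,737,428.50 − €2,799,200 = €938,228.50.
Interest = €389,760.00, so EBIT − I = €548,468.50.
DCL = total CM / (EBIT − I) = €3,737,428.50 / €548,468.50 = 6.8143.
EPS therefore changes by 6.8143 × (+6.9%) = +47.0%.

+47.0%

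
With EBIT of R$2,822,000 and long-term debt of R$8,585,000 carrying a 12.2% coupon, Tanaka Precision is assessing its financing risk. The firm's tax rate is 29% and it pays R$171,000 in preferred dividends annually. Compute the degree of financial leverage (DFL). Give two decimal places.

1.84

Annual interest charges come to R$1,047,370.00.
Pre-tax preferred-dividend burden = R$171,000 ÷ (1 − 0.29) = R$240,845.07.
DFL = EBIT ÷ [EBIT − I − D_p/(1−t)] = R$2,822,000 ÷ [R$2,822,000 − R$1,047,370.00 − R$240,845.07] = R$2,822,000 ÷ R$1,533,784.93 = 1.8399.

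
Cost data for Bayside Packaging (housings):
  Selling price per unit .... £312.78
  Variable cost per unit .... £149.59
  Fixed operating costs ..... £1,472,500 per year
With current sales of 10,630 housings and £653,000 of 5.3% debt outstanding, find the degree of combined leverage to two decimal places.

Contribution at this volume is 10,630 × £163.19 = £1,734,709.70.
EBIT = £1,734,709.70 − £1,472,500 = £262,209.70. Interest = £34,609.00, so EBIT − I = £227,600.70.
Degree of total leverage = total CM / (EBIT − interest) = £1,734,709.70 / £227,600.70 = 7.6217.

7.62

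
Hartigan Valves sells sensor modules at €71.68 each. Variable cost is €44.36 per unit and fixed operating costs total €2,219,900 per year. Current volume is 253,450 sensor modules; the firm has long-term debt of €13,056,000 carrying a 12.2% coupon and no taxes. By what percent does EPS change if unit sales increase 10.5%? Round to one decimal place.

Contribution at this volume is 253,450 × €27.32 = €6,924,254.00.
Subtracting fixed costs: EBIT = €6,924,254.00 − €2,219,900 = €4,704,354.00.
Interest = €1,592,832.00, so EBIT − I = €3,111,522.00.
Degree of combined leverage = contribution ÷ (EBIT − I) = €6,924,254.00 ÷ €3,111,522.00 = 2.2254.
%ΔEPS = DCL × %ΔSales = 2.2254 × +10.5% = +23.4%.

+23.4%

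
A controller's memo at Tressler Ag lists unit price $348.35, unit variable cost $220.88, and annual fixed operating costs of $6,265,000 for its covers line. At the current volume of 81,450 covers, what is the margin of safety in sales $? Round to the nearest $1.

Unit CM = price − variable cost = $348.35 − $220.88 = $127.47. Break-even units = $6,265,000 ÷ $127.47 = 49,148.82; break-even revenue = 49,148.82 × $348.35 = $17,120,991.21.
Current sales = 81,450 × $348.35 = $28,373,107.50.
Margin of safety = $28,373,107.50 − $17,120,991.21 = $11,252,116.

$11,252,116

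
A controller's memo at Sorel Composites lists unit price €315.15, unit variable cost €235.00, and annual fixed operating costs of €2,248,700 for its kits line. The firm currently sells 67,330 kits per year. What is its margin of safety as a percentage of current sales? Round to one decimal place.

Each unit contributes €315.15 − €235.00 = €80.15. Break-even units = €2,248,700 ÷ €80.15 = 28,056.14; break-even revenue = 28,056.14 × €315.15 = €8,841,894.01.
Current sales = 67,330 × €315.15 = €21,219,049.50.
Margin of safety = (€21,219,049.50 − €8,841,894.01) ÷ €21,219,049.50 = 58.3%.

58.3%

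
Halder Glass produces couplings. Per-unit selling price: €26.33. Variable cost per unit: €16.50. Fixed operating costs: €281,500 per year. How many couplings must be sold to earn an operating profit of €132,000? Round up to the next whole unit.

Contribution margin per unit = €26.33 − €16.50 = €9.83.
Required volume = (fixed costs + target profit) ÷ CM = (€281,500 + €132,000) ÷ €9.83 = 42,065.11, so 42,066 couplings.

42,066 couplings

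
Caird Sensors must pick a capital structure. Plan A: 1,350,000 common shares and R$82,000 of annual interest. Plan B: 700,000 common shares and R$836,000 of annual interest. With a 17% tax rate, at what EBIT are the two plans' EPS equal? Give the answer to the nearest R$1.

Set EPS_A = EPS_B: (EBIT − R$82,000)(1 − 0.17) ÷ 1,350,000 = (EBIT − R$836,000)(1 − 0.17) ÷ 700,000.
The (1 − t) factor cancels: (EBIT − 82,000) × 700,000 = (EBIT − 836,000) × 1,350,000.
EBIT × (1,350,000 − 700,000) = 836,000 × 1,350,000 − 82,000 × 700,000 = 1,071,200,000,000, so EBIT = 1,071,200,000,000 ÷ 650,000 = 1,648,000.00.

R$1,648,000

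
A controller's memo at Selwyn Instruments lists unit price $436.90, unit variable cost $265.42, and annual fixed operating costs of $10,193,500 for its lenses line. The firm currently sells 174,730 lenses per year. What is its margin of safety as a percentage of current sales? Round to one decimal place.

Each unit contributes $436.90 − $265.42 = $171.48. Break-even units = $10,193,500 ÷ $171.48 = 59,444.25; break-even revenue = 59,444.25 × $436.90 = $25,971,192.85.
Actual sales revenue = 174,730 × $436.90 = $76,339,537.00.
Margin of safety = ($76,339,537.00 − $25,971,192.85) ÷ $76,339,537.00 = 66.0%.

66.0%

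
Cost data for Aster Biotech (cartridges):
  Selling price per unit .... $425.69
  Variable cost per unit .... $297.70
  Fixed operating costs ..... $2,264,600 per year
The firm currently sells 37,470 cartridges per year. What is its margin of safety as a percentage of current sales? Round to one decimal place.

52.8%

Each unit contributes $425.69 − $297.70 = $127.99. Break-even units = $2,264,600 ÷ $127.99 = 17,693.57; break-even revenue = 17,693.57 × $425.69 = $7,531,975.73.
Current sales = 37,470 × $425.69 = $15,950,604.30.
Margin of safety = ($15,950,604.30 − $7,531,975.73) ÷ $15,950,604.30 = 52.8%.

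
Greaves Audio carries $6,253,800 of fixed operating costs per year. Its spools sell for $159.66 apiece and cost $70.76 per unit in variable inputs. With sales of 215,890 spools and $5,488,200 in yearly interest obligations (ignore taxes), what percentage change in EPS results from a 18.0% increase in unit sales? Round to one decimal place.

Contribution at this volume is 215,890 × $88.90 = $19,192,621.00.
Subtracting fixed costs: EBIT = $19,192,621.00 − $6,253,800 = $12,938,821.00.
Interest = $5,488,200.00, so EBIT − I = $7,450,621.00.
Degree of combined leverage = contribution ÷ (EBIT − I) = $19,192,621.00 ÷ $7,450,621.00 = 2.5760.
%ΔEPS = DCL × %ΔSales = 2.5760 × +18.0% = +46.4%.

+46.4%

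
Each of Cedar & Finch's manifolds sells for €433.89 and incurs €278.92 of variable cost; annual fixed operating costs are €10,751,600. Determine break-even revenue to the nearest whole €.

Contribution margin per unit = €433.89 − €278.92 = €154.97, a CM ratio of €154.97 ÷ €433.89 = 0.3572.
Break-even revenue = fixed costs × price ÷ CM = €10,751,600 × €433.89 ÷ €154.97 = €30,102,676.

€30,102,676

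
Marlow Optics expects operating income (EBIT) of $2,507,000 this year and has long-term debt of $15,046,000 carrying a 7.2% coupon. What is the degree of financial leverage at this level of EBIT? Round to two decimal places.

1.76

Annual interest charges come to $1,083,312.00.
Degree of financial leverage = EBIT / (EBIT − interest) = $2,507,000 / $1,423,688.00 = 1.7609.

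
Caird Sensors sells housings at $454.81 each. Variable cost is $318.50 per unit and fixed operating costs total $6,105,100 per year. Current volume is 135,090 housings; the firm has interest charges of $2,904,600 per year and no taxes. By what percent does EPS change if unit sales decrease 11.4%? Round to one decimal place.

-22.3%

At 135,090 units, contribution = 135,090 × $136.31 = $18,414,117.90.
EBIT = $18,414,117.90 − $6,105,100 = $12,309,017.90.
After interest of $2,904,600.00, pre-tax earnings = $9,404,417.90.
Degree of combined leverage = contribution ÷ (EBIT − I) = $18,414,117.90 ÷ $9,404,417.90 = 1.9580.
%ΔEPS = DCL × %ΔSales = 1.9580 × -11.4% = -22.3%.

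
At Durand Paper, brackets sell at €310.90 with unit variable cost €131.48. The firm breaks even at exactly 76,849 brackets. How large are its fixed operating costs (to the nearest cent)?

€13,788,247.58

Each unit contributes €310.90 − €131.48 = €179.42.
Since BE = FC / CM, FC = 76,849 × €179.42 = €13,788,247.58.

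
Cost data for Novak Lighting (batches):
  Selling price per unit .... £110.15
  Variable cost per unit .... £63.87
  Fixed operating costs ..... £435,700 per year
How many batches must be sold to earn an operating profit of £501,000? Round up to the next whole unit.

Contribution margin per unit = £110.15 − £63.87 = £46.28.
Required volume = (fixed costs + target profit) ÷ CM = (£435,700 + £501,000) ÷ £46.28 = 20,239.84, so 20,240 batches.

20,240 batches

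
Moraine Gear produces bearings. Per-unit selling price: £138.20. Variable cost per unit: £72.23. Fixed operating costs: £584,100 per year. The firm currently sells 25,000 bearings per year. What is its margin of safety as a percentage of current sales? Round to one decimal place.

Unit CM = price − variable cost = £138.20 − £72.23 = £65.97. Break-even units = £584,100 ÷ £65.97 = 8,854.02; break-even revenue = 8,854.02 × £138.20 = £1,223,626.19.
Current sales = 25,000 × £138.20 = £3,455,000.00.
Margin of safety = (£3,455,000.00 − £1,223,626.19) ÷ £3,455,000.00 = 64.6%.

64.6%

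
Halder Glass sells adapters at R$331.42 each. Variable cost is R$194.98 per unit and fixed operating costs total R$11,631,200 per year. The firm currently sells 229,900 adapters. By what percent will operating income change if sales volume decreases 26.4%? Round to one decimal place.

-42.0%

At 229,900 units, contribution = 229,900 × R$136.44 = R$31,367,556.00.
EBIT = R$31,367,556.00 − R$11,631,200 = R$19,736,356.00.
So DOL = total CM / EBIT = R$31,367,556.00 / R$19,736,356.00 = 1.5893.
So EBIT moves 1.5893 × (-26.4%) = -42.0%.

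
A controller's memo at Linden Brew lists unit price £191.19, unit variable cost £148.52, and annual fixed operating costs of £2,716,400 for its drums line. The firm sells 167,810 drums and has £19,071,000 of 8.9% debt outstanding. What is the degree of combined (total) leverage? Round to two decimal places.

At 167,810 units, contribution = 167,810 × £42.67 = £7,160,452.70.
Subtracting fixed costs: EBIT = £7,160,452.70 − £2,716,400 = £4,444,052.70. Interest = £1,697,319.00, so EBIT − I = £2,746,733.70.
Degree of total leverage = total CM / (EBIT − interest) = £7,160,452.70 / £2,746,733.70 = 2.6069.

2.61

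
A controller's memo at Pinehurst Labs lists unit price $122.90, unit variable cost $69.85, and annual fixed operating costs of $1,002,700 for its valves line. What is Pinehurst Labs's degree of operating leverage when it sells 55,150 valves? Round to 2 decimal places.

Contribution at this volume is 55,150 × $53.05 = $2,925,707.50.
Subtracting fixed costs: EBIT = $2,925,707.50 − $1,002,700 = $1,923,007.50.
Degree of operating leverage = $2,925,707.50 / $1,923,007.50 = 1.5214.

1.52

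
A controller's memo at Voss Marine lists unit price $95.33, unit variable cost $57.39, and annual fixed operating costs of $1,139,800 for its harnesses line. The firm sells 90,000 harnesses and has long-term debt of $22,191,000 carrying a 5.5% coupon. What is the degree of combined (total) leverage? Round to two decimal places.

Total contribution margin = 90,000 × $37.94 = $3,414,600.00.
Operating income = contribution − fixed costs = $3,414,600.00 − $1,139,800 = $2,274,800.00. Interest = $1,220,505.00.
DOL = $3,414,600.00 ÷ $2,274,800.00 = 1.5011; DFL = $2,274,800.00 ÷ $1,054,295.00 = 2.1577.
DCL = DOL × DFL = 1.5011 × 2.1577 = 3.2389.

3.24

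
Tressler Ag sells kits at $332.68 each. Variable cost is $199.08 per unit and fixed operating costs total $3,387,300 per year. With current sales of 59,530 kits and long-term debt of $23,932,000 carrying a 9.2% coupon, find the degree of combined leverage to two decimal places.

Contribution at this volume is 59,530 × $133.60 = $7,953,208.00.
EBIT = $7,953,208.00 − $3,387,300 = $4,565,908.00. Interest = $2,201,744.00.
DOL = $7,953,208.00 ÷ $4,565,908.00 = 1.7419; DFL = $4,565,908.00 ÷ $2,364,164.00 = 1.9313.
DCL = DOL × DFL = 1.7419 × 1.9313 = 3.3641.

3.36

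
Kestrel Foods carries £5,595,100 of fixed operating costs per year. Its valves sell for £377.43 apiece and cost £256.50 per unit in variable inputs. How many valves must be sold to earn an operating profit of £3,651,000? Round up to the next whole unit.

Each unit contributes £377.43 − £256.50 = £120.93.
Required volume = (fixed costs + target profit) ÷ CM = (£5,595,100 + £3,651,000) ÷ £120.93 = 76,458.28, so 76,459 valves.

76,459 valves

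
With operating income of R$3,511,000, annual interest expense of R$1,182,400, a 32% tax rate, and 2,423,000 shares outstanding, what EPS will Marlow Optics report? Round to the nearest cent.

Pre-tax income = R$3,511,000 − R$1,182,400.00 = R$2,328,600.00.
Net income = R$2,328,600.00 × (1 − 0.32) = R$1,583,448.00.
EPS = R$1,583,448.00 ÷ 2,423,000 = R$0.65.

R$0.65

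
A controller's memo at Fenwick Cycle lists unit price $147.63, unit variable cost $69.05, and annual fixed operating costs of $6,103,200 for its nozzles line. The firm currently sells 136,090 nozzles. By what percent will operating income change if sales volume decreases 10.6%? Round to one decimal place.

-24.7%

At 136,090 units, contribution = 136,090 × $78.58 = $10,693,952.20.
Subtracting fixed costs: EBIT = $10,693,952.20 − $6,103,200 = $4,590,752.20.
DOL = contribution ÷ EBIT = $10,693,952.20 ÷ $4,590,752.20 = 2.3295.
So EBIT moves 2.3295 × (-10.6%) = -24.7%.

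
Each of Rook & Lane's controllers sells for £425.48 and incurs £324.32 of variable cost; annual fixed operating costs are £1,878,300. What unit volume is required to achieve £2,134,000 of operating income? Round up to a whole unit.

Contribution margin per unit = £425.48 − £324.32 = £101.16.
Units = (FC + target) / CM = (£1,878,300 + £2,134,000) / £101.16 = 39,662.91, so 39,663 controllers.

39,663 controllers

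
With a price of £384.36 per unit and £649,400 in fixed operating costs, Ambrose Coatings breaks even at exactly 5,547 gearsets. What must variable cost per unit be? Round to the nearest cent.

Contribution per unit must be FC / Q = £649,400 / 5,547 = £117.0723.
Hence VC = price − CM = £384.36 − £117.0723 = £267.29.

£267.29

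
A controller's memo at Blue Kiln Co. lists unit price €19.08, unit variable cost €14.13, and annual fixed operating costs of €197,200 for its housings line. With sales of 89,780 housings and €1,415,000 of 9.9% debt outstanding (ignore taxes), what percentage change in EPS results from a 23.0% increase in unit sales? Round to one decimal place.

+95.4%

Contribution at this volume is 89,780 × €4.95 = €444,411.00.
Operating income = contribution − fixed costs = €444,411.00 − €197,200 = €247,211.00.
After interest of €140,085.00, pre-tax earnings = €107,126.00.
Degree of combined leverage = contribution ÷ (EBIT − I) = €444,411.00 ÷ €107,126.00 = 4.1485.
%ΔEPS = DCL × %ΔSales = 4.1485 × +23.0% = +95.4%.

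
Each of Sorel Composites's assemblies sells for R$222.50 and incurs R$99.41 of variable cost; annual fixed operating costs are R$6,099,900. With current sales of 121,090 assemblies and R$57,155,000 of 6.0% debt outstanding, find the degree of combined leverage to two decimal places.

Contribution at this volume is 121,090 × R$123.09 = R$14,904,968.10.
Subtracting fixed costs: EBIT = R$14,904,968.10 − R$6,099,900 = R$8,805,068.10. Interest = R$3,429,300.00, so EBIT − I = R$5,375,768.10.
Degree of total leverage = total CM / (EBIT − interest) = R$14,904,968.10 / R$5,375,768.10 = 2.7726.

2.77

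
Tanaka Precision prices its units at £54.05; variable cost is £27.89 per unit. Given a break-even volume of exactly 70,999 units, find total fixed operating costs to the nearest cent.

Contribution margin per unit = £54.05 − £27.89 = £26.16.
Fixed costs = break-even units × CM = 70,999 × £26.16 = £1,857,333.84.

£1,857,333.84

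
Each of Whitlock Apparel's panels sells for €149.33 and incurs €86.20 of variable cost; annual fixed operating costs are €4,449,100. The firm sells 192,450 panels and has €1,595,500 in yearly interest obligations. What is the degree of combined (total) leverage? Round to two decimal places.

At 192,450 units, contribution = 192,450 × €63.13 = €12,149,368.50.
Subtracting fixed costs: EBIT = €12,149,368.50 − €4,449,100 = €7,700,268.50. Interest = €1,595,500.00, so EBIT − I = €6,104,768.50.
Degree of total leverage = total CM / (EBIT − interest) = €12,149,368.50 / €6,104,768.50 = 1.9901.

1.99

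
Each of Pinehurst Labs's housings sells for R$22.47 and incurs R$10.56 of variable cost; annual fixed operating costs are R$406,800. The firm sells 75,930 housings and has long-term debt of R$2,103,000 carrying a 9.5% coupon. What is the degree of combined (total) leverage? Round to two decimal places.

Total contribution margin = 75,930 × R$11.91 = R$904,326.30.
EBIT = R$904,326.30 − R$406,800 = R$497,526.30. Interest = R$199,785.00, so EBIT − I = R$297,741.30.
DCL = contribution ÷ (EBIT − I) = R$904,326.30 ÷ R$297,741.30 = 3.0373.

3.04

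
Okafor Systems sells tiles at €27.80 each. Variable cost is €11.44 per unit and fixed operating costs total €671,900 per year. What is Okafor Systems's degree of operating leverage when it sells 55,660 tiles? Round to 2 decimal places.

Contribution at this volume is 55,660 × €16.36 = €910,597.60.
Subtracting fixed costs: EBIT = €910,597.60 − €671,900 = €238,697.60.
So DOL = total CM / EBIT = €910,597.60 / €238,697.60 = 3.8149.

3.81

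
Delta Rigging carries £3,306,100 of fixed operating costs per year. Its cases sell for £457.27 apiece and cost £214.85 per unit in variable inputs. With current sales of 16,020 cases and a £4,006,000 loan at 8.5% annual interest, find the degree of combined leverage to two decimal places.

16.39

Total contribution margin = 16,020 × £242.42 = £3,883,568.40.
Operating income = contribution − fixed costs = £3,883,568.40 − £3,306,100 = £577,468.40. Interest = £340,510.00, so EBIT − I = £236,958.40.
DCL = contribution ÷ (EBIT − I) = £3,883,568.40 ÷ £236,958.40 = 16.3892.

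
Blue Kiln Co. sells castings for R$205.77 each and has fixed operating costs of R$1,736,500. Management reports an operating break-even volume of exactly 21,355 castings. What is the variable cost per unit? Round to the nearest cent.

At break-even, FC = Q × (P − VC), so P − VC = R$1,736,500 ÷ 21,355 = R$81.3159.
Variable cost per unit = R$205.77 − R$81.3159 = R$124.45.

R$124.45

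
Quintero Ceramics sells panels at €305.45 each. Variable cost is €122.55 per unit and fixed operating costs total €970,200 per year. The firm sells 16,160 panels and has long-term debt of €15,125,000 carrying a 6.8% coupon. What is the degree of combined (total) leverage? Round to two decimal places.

Total contribution margin = 16,160 × €182.90 = €2,955,664.00.
Operating income = contribution − fixed costs = €2,955,664.00 − €970,200 = €1,985,464.00. Interest = €1,028,500.00, so EBIT − I = €956,964.00.
Degree of total leverage = total CM / (EBIT − interest) = €2,955,664.00 / €956,964.00 = 3.0886.

3.09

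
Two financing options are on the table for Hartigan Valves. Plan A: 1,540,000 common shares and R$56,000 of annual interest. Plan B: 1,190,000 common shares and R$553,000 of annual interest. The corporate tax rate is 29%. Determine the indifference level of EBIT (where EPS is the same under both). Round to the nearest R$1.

R$2,242,800

At indifference, (EBIT − 56,000)(1 − t)/1,540,000 = (EBIT − 553,000)(1 − t)/1,190,000.
The (1 − t) factor cancels: (EBIT − 56,000) × 1,190,000 = (EBIT − 553,000) × 1,540,000.
Solving, EBIT = (553,000·1,540,000 − 56,000·1,190,000) / (1,540,000 − 1,190,000) = 784,980,000,000 / 350,000 = 2,242,800.00.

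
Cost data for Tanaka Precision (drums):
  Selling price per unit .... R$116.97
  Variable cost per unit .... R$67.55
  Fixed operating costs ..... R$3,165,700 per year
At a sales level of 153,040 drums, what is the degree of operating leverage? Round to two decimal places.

1.72

At 153,040 units, contribution = 153,040 × R$49.42 = R$7,563,236.80.
Operating income = contribution − fixed costs = R$7,563,236.80 − R$3,165,700 = R$4,397,536.80.
Degree of operating leverage = R$7,563,236.80 / R$4,397,536.80 = 1.7199.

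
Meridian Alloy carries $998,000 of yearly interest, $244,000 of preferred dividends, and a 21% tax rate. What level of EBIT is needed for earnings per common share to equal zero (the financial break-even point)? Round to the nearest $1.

$1,306,861

Preferred dividends are paid after tax, so their pre-tax equivalent is $244,000 ÷ (1 − 0.21) = $308,860.76.
Financial break-even EBIT = interest + D_p ÷ (1 − t) = $998,000 + $308,860.76 = $1,306,860.76.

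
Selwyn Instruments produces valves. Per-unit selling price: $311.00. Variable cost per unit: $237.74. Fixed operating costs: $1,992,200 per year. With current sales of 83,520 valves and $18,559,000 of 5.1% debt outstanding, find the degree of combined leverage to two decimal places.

Total contribution margin = 83,520 × $73.26 = $6,118,675.20.
Subtracting fixed costs: EBIT = $6,118,675.20 − $1,992,200 = $4,126,475.20. Interest = $946,509.00, so EBIT − I = $3,179,966.20.
DCL = contribution ÷ (EBIT − I) = $6,118,675.20 ÷ $3,179,966.20 = 1.9241.

1.92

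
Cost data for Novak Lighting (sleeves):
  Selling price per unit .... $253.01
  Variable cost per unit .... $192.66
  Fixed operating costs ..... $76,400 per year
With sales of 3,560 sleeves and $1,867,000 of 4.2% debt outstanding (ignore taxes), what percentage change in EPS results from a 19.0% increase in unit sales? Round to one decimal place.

At 3,560 units, contribution = 3,560 × $60.35 = $214,846.00.
Subtracting fixed costs: EBIT = $214,846.00 − $76,400 = $138,446.00.
After interest of $78,414.00, pre-tax earnings = $60,032.00.
DCL = total CM / (EBIT − I) = $214,846.00 / $60,032.00 = 3.5789.
%ΔEPS = DCL × %ΔSales = 3.5789 × +19.0% = +68.0%.

+68.0%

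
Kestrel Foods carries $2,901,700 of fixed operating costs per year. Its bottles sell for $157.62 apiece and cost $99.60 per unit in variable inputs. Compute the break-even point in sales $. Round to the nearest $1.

Contribution margin per unit = $157.62 − $99.60 = $58.02, a CM ratio of $58.02 ÷ $157.62 = 0.3681.
Break-even revenue = fixed costs × price ÷ CM = $2,901,700 × $157.62 ÷ $58.02 = $7,882,902.

$7,882,902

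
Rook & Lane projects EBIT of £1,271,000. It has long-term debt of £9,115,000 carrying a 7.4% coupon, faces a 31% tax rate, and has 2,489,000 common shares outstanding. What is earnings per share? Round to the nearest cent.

Pre-tax income = £1,271,000 − £674,510.00 = £596,490.00.
Net income = £596,490.00 × (1 − 0.31) = £411,578.10.
EPS = £411,578.10 ÷ 2,489,000 = £0.17.

£0.17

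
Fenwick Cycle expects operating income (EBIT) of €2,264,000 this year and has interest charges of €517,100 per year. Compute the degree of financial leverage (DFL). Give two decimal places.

1.30

Interest = €517,100.00.
Degree of financial leverage = EBIT / (EBIT − interest) = €2,264,000 / €1,746,900.00 = 1.2960.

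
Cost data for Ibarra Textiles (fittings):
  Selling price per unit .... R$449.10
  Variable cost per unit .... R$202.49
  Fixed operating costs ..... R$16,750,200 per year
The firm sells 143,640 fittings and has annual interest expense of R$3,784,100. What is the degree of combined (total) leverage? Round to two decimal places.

2.38

Total contribution margin = 143,640 × R$246.61 = R$35,423,060.40.
EBIT = R$35,423,060.40 − R$16,750,200 = R$18,672,860.40. Interest = R$3,784,100.00, so EBIT − I = R$14,888,760.40.
Degree of total leverage = total CM / (EBIT − interest) = R$35,423,060.40 / R$14,888,760.40 = 2.3792.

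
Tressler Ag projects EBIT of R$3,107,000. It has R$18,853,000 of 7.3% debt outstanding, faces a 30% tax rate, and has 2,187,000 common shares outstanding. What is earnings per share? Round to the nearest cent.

Interest = R$1,376,269.00, so EBT = R$3,107,000 − R$1,376,269.00 = R$1,730,731.00.
Net income = R$1,730,731.00 × (1 − 0.30) = R$1,211,511.70.
Per share: R$1,211,511.70 / 2,187,000 shares = R$0.55.

R$0.55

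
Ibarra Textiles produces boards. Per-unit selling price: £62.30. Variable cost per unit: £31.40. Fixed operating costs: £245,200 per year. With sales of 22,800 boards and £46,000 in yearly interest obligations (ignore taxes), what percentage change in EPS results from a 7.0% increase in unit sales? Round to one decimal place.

+11.9%

Total contribution margin = 22,800 × £30.90 = £704,520.00.
EBIT = £704,520.00 − £245,200 = £459,320.00.
After interest of £46,000.00, pre-tax earnings = £413,320.00.
DCL = total CM / (EBIT − I) = £704,520.00 / £413,320.00 = 1.7045.
EPS therefore changes by 1.7045 × (+7.0%) = +11.9%.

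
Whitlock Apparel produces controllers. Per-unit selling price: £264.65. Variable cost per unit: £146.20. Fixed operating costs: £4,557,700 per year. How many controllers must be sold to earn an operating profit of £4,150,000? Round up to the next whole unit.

73,514 controllers

Contribution margin per unit = £264.65 − £146.20 = £118.45.
Required volume = (fixed costs + target profit) ÷ CM = (£4,557,700 + £4,150,000) ÷ £118.45 = 73,513.72, so 73,514 controllers.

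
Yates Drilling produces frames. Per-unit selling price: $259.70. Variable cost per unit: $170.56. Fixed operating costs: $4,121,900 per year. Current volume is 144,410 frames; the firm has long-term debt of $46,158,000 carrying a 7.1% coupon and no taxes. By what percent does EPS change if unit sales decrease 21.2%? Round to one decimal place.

-49.9%

Contribution at this volume is 144,410 × $89.14 = $12,872,707.40.
EBIT = $12,872,707.40 − $4,121,900 = $8,750,807.40.
After interest of $3,277,218.00, pre-tax earnings = $5,473,589.40.
DCL = total CM / (EBIT − I) = $12,872,707.40 / $5,473,589.40 = 2.3518.
%ΔEPS = DCL × %ΔSales = 2.3518 × -21.2% = -49.9%.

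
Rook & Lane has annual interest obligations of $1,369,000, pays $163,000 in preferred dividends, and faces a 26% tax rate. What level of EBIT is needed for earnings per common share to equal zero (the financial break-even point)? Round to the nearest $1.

$1,589,270

Preferred dividends are paid after tax, so their pre-tax equivalent is $163,000 ÷ (1 − 0.26) = $220,270.27.
Financial break-even EBIT = interest + D_p ÷ (1 − t) = $1,369,000 + $220,270.27 = $1,589,270.27.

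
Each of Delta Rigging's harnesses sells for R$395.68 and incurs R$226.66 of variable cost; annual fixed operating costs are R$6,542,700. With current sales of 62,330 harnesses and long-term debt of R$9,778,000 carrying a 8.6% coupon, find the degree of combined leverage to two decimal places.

At 62,330 units, contribution = 62,330 × R$169.02 = R$10,535,016.60.
EBIT = R$10,535,016.60 − R$6,542,700 = R$3,992,316.60. Interest = R$840,908.00.
DOL = R$10,535,016.60 ÷ R$3,992,316.60 = 2.6388; DFL = R$3,992,316.60 ÷ R$3,151,408.60 = 1.2668.
Combined leverage = 2.6388 × 1.2668 = 3.3428.

3.34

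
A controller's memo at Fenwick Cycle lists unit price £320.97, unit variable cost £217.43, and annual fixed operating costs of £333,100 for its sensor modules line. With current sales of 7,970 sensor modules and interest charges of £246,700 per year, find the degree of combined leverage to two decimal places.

3.36

Contribution at this volume is 7,970 × £103.54 = £825,213.80.
EBIT = £825,213.80 − £333,100 = £492,113.80. Interest = £246,700.00, so EBIT − I = £245,413.80.
DCL = contribution ÷ (EBIT − I) = £825,213.80 ÷ £245,413.80 = 3.3625.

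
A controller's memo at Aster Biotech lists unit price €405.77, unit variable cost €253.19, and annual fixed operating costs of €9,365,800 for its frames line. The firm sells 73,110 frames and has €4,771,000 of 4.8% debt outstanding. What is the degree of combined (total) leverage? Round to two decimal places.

Total contribution margin = 73,110 × €152.58 = €11,155,123.80.
EBIT = €11,155,123.80 − €9,365,800 = €1,789,323.80. Interest = €229,008.00.
DOL = €11,155,123.80 ÷ €1,789,323.80 = 6.2343; DFL = €1,789,323.80 ÷ €1,560,315.80 = 1.1468.
DCL = DOL × DFL = 6.2343 × 1.1468 = 7.1495.

7.15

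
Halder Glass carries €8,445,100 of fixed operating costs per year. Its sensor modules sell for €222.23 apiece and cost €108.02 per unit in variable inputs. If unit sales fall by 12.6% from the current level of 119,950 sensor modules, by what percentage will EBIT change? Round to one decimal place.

-32.9%

Total contribution margin = 119,950 × €114.21 = €13,699,489.50.
Subtracting fixed costs: EBIT = €13,699,489.50 − €8,445,100 = €5,254,389.50.
Degree of operating leverage = €13,699,489.50 / €5,254,389.50 = 2.6072.
Operating income changes by 2.6072 × -12.6% = -32.9%.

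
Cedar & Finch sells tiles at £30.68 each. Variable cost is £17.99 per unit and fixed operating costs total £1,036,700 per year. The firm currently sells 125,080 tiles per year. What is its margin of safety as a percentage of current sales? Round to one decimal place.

34.7%

Unit CM = price − variable cost = £30.68 − £17.99 = £12.69. Break-even units = £1,036,700 ÷ £12.69 = 81,694.25; break-even revenue = 81,694.25 × £30.68 = £2,506,379.51.
Actual sales revenue = 125,080 × £30.68 = £3,837,454.40.
Margin of safety = (£3,837,454.40 − £2,506,379.51) ÷ £3,837,454.40 = 34.7%.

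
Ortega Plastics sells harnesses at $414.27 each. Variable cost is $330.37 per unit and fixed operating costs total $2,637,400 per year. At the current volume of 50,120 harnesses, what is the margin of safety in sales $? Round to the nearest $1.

$7,740,618

Contribution margin per unit = $414.27 − $330.37 = $83.90. Break-even units = $2,637,400 ÷ $83.90 = 31,435.04; break-even revenue = 31,435.04 × $414.27 = $13,022,594.73.
Current sales = 50,120 × $414.27 = $20,763,212.40.
Margin of safety = $20,763,212.40 − $13,022,594.73 = $7,740,618.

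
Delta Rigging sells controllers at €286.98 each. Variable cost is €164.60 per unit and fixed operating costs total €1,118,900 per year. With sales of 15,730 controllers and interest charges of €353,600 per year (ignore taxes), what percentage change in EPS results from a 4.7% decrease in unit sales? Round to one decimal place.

-20.0%

Contribution at this volume is 15,730 × €122.38 = €1,925,037.40.
EBIT = €1,925,037.40 − €1,118,900 = €806,137.40.
Interest = €353,600.00, so EBIT − I = €452,537.40.
Degree of combined leverage = contribution ÷ (EBIT − I) = €1,925,037.40 ÷ €452,537.40 = 4.2539.
EPS therefore changes by 4.2539 × (-4.7%) = -20.0%.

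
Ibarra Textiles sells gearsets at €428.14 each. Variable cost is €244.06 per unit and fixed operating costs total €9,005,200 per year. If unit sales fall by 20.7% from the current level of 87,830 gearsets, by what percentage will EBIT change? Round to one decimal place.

Contribution at this volume is 87,830 × €184.08 = €16,167,746.40.
Operating income = contribution − fixed costs = €16,167,746.40 − €9,005,200 = €7,162,546.40.
So DOL = total CM / EBIT = €16,167,746.40 / €7,162,546.40 = 2.2573.
Operating income changes by 2.2573 × -20.7% = -46.7%.

-46.7%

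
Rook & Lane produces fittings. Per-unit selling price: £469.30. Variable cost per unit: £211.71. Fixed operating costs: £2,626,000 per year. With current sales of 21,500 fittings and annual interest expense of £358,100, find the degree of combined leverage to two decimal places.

2.17

Contribution at this volume is 21,500 × £257.59 = £5,538,185.00.
EBIT = £5,538,185.00 − £2,626,000 = £2,912,185.00. Interest = £358,100.00, so EBIT − I = £2,554,085.00.
DCL = contribution ÷ (EBIT − I) = £5,538,185.00 ÷ £2,554,085.00 = 2.1684.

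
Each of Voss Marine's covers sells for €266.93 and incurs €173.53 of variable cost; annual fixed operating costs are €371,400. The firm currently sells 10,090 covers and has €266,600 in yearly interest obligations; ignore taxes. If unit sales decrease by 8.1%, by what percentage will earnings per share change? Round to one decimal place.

At 10,090 units, contribution = 10,090 × €93.40 = €942,406.00.
Subtracting fixed costs: EBIT = €942,406.00 − €371,400 = €571,006.00.
After interest of €266,600.00, pre-tax earnings = €304,406.00.
DCL = total CM / (EBIT − I) = €942,406.00 / €304,406.00 = 3.0959.
%ΔEPS = DCL × %ΔSales = 3.0959 × -8.1% = -25.1%.

-25.1%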